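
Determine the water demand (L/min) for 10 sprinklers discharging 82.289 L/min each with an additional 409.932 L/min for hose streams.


Sprinkler demand = 10 * 82.289 = 822.89 L/min
Total = 822.89 + 409.932 = 1232.822 L/min

1232.822 L/min


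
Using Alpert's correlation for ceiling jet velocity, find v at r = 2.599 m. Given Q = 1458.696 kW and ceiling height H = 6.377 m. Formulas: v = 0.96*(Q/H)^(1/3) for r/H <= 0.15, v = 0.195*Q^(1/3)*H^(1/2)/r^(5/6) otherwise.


r/H = 2.599 / 6.377 = 0.40756
r/H > 0.15, so v = 0.195*Q^(1/3)*H^(1/2)/r^(5/6)
Q^(1/3) = 11.341
H^(1/2) = 2.5253
r^(5/6) = 2.2165
v = 0.195 * 11.341 * 2.5253 / 2.2165 = 2.5196 m/s

2.5196 m/s


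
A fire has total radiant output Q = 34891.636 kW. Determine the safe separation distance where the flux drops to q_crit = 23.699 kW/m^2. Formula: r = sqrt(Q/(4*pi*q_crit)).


4*pi*q_crit = 297.81
Q/(4*pi*q_crit) = 117.16
r = sqrt(117.16) = 10.824 m

10.824 m


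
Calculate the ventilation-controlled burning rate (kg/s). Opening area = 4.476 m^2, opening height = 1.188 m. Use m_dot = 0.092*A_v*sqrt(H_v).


sqrt(H_v) = 1.0900
m_dot = 0.092 * 4.476 * 1.0900 = 0.44883 kg/s

0.44883 kg/s


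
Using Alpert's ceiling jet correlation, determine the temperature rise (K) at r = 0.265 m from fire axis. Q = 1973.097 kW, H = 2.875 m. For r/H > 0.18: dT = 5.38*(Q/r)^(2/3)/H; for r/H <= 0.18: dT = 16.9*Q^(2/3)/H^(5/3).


r/H = 0.265 / 2.875 = 0.092174
r/H <= 0.18, so dT = 16.9*Q^(2/3)/H^(5/3)
Q^(2/3) = 157.31
H^(5/3) = 5.8129
dT = 16.9 * 157.31 / 5.8129 = 457.36 K

457.36 K


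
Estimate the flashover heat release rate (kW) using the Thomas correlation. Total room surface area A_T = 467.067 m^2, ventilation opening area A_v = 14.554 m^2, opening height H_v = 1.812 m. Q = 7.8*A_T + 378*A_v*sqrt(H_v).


7.8*A_T = 3643.1
sqrt(H_v) = 1.3461
378*A_v*sqrt(H_v) = 7405.5
Q = 3643.1 + 7405.5 = 11049 kW

11049 kW


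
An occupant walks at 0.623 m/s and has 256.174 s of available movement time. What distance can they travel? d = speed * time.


d = 0.623 * 256.174 = 159.60 m

159.60 m


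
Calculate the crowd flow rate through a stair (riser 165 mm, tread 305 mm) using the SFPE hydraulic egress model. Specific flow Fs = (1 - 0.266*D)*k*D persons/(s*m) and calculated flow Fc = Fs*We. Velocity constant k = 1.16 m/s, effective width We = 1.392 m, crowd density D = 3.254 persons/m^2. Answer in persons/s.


1 - 0.266*D = 1 - 0.266*3.254 = 0.13444
Fs = 0.13444 * 1.16 * 3.254 = 0.50745 persons/(s*m)
Fc = 0.50745 * 1.392 = 0.70637 persons/s

0.70637 persons/s


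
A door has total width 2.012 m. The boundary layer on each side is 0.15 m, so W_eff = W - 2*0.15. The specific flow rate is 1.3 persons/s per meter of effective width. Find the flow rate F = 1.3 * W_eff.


W_eff = 2.012 - 0.30 = 1.712 m
F = 1.3 * 1.712 = 2.2256 persons/s

2.2256 persons/s


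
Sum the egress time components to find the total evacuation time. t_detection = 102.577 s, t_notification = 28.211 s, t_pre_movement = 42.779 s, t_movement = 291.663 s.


Total = 102.577 + 28.211 + 42.779 + 291.663 = 465.23 s

465.23 s


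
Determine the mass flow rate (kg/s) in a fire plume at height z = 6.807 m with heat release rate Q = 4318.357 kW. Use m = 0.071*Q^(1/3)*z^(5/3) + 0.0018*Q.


Q^(1/3) = 16.284
z^(5/3) = 24.449
First term = 0.071 * 16.284 * 24.449 = 28.268
Second term = 0.0018 * 4318.357 = 7.7730
m = 36.041 kg/s

36.041 kg/s


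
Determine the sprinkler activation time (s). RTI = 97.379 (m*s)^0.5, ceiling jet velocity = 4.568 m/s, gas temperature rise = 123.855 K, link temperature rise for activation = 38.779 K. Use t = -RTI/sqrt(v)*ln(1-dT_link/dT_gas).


dT_link/dT_gas = 0.31310
ln(1 - 0.31310) = -0.37557
t = -97.379 / sqrt(4.568) * -0.37557 = 17.112 s

17.112 s


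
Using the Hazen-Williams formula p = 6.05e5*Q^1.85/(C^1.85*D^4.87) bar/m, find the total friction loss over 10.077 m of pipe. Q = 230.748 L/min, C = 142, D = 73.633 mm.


Q^1.85 = 23540
C^1.85 = 9588.1
D^4.87 = 1.2378e+09
p/m = 0.0012000 bar/m
p_total = 0.0012000 * 10.077 = 0.012092 bar

0.012092 bar


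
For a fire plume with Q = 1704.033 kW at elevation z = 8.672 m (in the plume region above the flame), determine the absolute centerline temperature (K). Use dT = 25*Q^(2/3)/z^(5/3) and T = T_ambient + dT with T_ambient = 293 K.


Q^(2/3) = 142.67
z^(5/3) = 36.604
dT = 25 * 142.67 / 36.604 = 97.438 K
T = 293 + 97.438 = 390.44 K

390.44 K


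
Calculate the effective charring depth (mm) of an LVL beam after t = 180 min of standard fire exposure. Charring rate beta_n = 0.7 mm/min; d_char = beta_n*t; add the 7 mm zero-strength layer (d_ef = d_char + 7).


d_char = 0.7 * 180 = 126 mm
d_ef = 126 + 1.0*7 = 133 mm

133 mm


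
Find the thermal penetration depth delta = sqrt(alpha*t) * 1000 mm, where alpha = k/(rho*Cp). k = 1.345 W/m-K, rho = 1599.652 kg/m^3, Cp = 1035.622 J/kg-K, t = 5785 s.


alpha = 1.345 / (1599.652 * 1035.622) = 8.1189e-07 m^2/s
alpha * t = 0.0046968
delta = sqrt(0.0046968) * 1000 = 68.533 mm

68.533 mm


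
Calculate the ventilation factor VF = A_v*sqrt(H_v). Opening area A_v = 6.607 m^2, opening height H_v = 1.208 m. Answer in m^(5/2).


sqrt(H_v) = 1.0991
VF = 6.607 * 1.0991 = 7.2617 m^(5/2)

7.2617 m^(5/2)


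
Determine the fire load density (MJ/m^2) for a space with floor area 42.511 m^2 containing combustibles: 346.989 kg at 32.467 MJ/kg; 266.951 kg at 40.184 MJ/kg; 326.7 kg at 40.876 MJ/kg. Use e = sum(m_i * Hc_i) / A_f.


Total energy = 346.989*32.467 + 266.951*40.184 + 326.7*40.876
= 11265.69 + 10727.16 + 13354.19
= 35347.04 MJ
e = 35347.04 / 42.511 = 831.48 MJ/m^2

831.48 MJ/m^2


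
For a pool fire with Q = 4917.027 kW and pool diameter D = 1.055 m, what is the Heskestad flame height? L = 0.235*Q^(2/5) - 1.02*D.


Q^(2/5) = 29.970
0.235 * Q^(2/5) = 7.0429
1.02 * D = 1.0761
L = 5.9668 m

5.9668 m


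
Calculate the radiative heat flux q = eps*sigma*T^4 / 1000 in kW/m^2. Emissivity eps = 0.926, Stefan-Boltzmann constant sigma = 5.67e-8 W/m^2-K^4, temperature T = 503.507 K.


T^4 = 6.4272e+10
q = 0.926 * 5.67e-8 * 6.4272e+10 / 1000 = 3.3746 kW/m^2

3.3746 kW/m^2


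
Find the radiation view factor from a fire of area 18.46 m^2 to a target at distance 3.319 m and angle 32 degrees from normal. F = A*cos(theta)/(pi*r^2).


cos(32 deg) = 0.84805
pi*r^2 = 34.607
F = 18.46 * 0.84805 / 34.607 = 0.45236

0.45236


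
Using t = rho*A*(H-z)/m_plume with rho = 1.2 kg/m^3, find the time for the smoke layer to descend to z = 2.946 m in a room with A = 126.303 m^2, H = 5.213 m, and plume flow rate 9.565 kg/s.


H - z = 2.267 m
t = 1.2 * 126.303 * 2.267 / 9.565 = 35.922 s

35.922 s


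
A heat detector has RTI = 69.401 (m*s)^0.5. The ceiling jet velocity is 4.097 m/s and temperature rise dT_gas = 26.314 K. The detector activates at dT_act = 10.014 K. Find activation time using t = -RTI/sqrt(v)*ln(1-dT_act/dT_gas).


dT_act/dT_gas = 0.38056
ln(1 - 0.38056) = -0.47894
t = -69.401 / sqrt(4.097) * -0.47894 = 16.421 s

16.421 s


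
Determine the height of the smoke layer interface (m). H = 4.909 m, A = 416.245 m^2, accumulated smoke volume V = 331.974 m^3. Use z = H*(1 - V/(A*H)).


V/(A*H) = 0.16247
1 - 0.16247 = 0.83753
z = 4.909 * 0.83753 = 4.1115 m

4.1115 m


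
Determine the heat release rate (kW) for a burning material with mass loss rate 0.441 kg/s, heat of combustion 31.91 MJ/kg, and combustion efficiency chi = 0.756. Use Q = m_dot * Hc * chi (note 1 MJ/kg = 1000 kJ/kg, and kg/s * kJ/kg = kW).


Hc = 31.91 MJ/kg = 31.91 * 1000 kJ/kg = 31910 kJ/kg
Q = 0.441 kg/s * 31910 kJ/kg * 0.756 = 10639 kW

10639 kW


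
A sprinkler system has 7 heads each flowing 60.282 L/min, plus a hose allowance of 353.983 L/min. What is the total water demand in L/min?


Sprinkler demand = 7 * 60.282 = 421.974 L/min
Total = 421.974 + 353.983 = 775.957 L/min

775.957 L/min


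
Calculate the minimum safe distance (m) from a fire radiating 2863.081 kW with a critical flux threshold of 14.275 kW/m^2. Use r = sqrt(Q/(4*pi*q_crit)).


4*pi*q_crit = 179.38
Q/(4*pi*q_crit) = 15.961
r = sqrt(15.961) = 3.9951 m

3.9951 m


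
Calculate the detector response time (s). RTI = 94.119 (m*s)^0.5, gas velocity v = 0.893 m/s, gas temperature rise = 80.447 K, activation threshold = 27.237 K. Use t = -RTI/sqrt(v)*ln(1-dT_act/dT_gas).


dT_act/dT_gas = 0.33857
ln(1 - 0.33857) = -0.41335
t = -94.119 / sqrt(0.893) * -0.41335 = 41.169 s

41.169 s


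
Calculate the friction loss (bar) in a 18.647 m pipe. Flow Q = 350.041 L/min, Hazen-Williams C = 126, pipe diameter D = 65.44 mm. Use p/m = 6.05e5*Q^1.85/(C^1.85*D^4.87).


Q^1.85 = 50889
C^1.85 = 7685.7
D^4.87 = 6.9688e+08
p/m = 0.0057482 bar/m
p_total = 0.0057482 * 18.647 = 0.10719 bar

0.10719 bar


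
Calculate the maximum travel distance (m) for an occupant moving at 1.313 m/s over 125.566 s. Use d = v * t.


d = 1.313 * 125.566 = 164.87 m

164.87 m


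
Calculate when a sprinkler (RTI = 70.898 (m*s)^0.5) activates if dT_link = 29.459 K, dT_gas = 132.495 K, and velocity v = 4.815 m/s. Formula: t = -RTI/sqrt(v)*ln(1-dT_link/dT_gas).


dT_link/dT_gas = 0.22234
ln(1 - 0.22234) = -0.25147
t = -70.898 / sqrt(4.815) * -0.25147 = 8.1249 s

8.1249 s


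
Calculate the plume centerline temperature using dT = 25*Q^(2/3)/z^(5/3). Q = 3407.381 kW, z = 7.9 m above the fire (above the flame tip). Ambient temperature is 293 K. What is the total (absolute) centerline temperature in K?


Q^(2/3) = 226.44
z^(5/3) = 31.336
dT = 25 * 226.44 / 31.336 = 180.65 K
T = 293 + 180.65 = 473.65 K

473.65 K


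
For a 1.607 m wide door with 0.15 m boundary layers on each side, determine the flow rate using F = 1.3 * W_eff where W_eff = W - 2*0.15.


W_eff = 1.607 - 0.30 = 1.307 m
F = 1.3 * 1.307 = 1.6991 persons/s

1.6991 persons/s


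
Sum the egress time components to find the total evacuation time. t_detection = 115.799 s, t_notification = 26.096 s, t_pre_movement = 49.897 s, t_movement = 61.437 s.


Total = 115.799 + 26.096 + 49.897 + 61.437 = 253.229 s

253.229 s


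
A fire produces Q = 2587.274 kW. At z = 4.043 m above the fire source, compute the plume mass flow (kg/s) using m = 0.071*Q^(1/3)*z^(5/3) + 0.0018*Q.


Q^(1/3) = 13.728
z^(5/3) = 10.261
First term = 0.071 * 13.728 * 10.261 = 10.001
Second term = 0.0018 * 2587.274 = 4.6571
m = 14.658 kg/s

14.658 kg/s


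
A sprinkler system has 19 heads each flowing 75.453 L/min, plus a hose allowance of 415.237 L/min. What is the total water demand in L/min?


Sprinkler demand = 19 * 75.453 = 1433.607 L/min
Total = 1433.607 + 415.237 = 1848.844 L/min

1848.844 L/min


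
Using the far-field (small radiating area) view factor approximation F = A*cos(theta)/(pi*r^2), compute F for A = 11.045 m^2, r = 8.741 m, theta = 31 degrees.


cos(31 deg) = 0.85717
pi*r^2 = 240.03
F = 11.045 * 0.85717 / 240.03 = 0.039442

0.039442


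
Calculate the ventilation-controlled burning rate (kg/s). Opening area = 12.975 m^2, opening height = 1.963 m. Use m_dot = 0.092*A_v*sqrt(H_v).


sqrt(H_v) = 1.4011
m_dot = 0.092 * 12.975 * 1.4011 = 1.6725 kg/s

1.6725 kg/s


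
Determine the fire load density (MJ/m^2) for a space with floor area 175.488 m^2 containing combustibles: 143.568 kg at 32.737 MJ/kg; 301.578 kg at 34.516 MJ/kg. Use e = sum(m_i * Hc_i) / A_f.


Total energy = 143.568*32.737 + 301.578*34.516
= 4699.986 + 10409.27
= 15109.25 MJ
e = 15109.25 / 175.488 = 86.098 MJ/m^2

86.098 MJ/m^2


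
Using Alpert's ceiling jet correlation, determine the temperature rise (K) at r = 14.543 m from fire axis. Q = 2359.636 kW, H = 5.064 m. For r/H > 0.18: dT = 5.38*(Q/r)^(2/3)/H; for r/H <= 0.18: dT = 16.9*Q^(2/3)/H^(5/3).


r/H = 14.543 / 5.064 = 2.8718
r/H > 0.18, so dT = 5.38*(Q/r)^(2/3)/H
Q/r = 162.25
(Q/r)^(2/3) = 29.748
dT = 5.38 * 29.748 / 5.064 = 31.605 K

31.605 K


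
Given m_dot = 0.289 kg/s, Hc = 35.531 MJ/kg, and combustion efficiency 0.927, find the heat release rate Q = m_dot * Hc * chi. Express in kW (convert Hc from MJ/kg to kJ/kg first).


Hc = 35.531 MJ/kg = 35.531 * 1000 kJ/kg = 35531 kJ/kg
Q = 0.289 kg/s * 35531 kJ/kg * 0.927 = 9518.9 kW

9518.9 kW


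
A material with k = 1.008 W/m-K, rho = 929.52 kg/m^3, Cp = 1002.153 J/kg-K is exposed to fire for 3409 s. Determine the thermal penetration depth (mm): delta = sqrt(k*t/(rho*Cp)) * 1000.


alpha = 1.008 / (929.52 * 1002.153) = 1.0821e-06 m^2/s
alpha * t = 0.0036889
delta = sqrt(0.0036889) * 1000 = 60.736 mm

60.736 mm


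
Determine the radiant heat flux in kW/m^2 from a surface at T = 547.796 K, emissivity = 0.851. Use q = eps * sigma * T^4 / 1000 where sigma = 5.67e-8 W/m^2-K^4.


T^4 = 9.0048e+10
q = 0.851 * 5.67e-8 * 9.0048e+10 / 1000 = 4.3450 kW/m^2

4.3450 kW/m^2


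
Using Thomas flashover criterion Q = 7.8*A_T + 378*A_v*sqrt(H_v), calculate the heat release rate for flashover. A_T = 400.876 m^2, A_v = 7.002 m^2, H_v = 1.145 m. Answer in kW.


7.8*A_T = 3126.8
sqrt(H_v) = 1.0700
378*A_v*sqrt(H_v) = 2832.2
Q = 3126.8 + 2832.2 = 5959.0 kW

5959.0 kW


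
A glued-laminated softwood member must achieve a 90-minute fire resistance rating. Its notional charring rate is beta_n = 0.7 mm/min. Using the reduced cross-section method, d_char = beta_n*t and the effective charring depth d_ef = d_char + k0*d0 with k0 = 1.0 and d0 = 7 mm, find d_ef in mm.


d_char = 0.7 * 90 = 63 mm
d_ef = 63 + 1.0*7 = 70 mm

70 mm


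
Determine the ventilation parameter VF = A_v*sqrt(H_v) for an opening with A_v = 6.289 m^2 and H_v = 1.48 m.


sqrt(H_v) = 1.2166
VF = 6.289 * 1.2166 = 7.6509 m^(5/2)

7.6509 m^(5/2)


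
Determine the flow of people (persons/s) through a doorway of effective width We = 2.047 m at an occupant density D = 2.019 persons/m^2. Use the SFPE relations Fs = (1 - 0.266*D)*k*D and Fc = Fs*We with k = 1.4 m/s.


1 - 0.266*D = 1 - 0.266*2.019 = 0.46295
Fs = 0.46295 * 1.4 * 2.019 = 1.3086 persons/(s*m)
Fc = 1.3086 * 2.047 = 2.6786 persons/s

2.6786 persons/s


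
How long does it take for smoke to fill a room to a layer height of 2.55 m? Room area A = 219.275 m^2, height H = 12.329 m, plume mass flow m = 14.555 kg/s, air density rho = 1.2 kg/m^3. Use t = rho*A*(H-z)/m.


H - z = 9.779 m
t = 1.2 * 219.275 * 9.779 / 14.555 = 176.79 s

176.79 s


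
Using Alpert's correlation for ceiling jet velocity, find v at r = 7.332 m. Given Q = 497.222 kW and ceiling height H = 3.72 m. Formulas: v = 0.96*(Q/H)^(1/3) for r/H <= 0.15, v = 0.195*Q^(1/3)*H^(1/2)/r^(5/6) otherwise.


r/H = 7.332 / 3.72 = 1.9710
r/H > 0.15, so v = 0.195*Q^(1/3)*H^(1/2)/r^(5/6)
Q^(1/3) = 7.9223
H^(1/2) = 1.9287
r^(5/6) = 5.2604
v = 0.195 * 7.9223 * 1.9287 / 5.2604 = 0.56642 m/s

0.56642 m/s


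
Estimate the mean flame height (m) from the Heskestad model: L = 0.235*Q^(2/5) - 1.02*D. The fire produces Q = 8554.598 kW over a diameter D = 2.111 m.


Q^(2/5) = 37.401
0.235 * Q^(2/5) = 8.7892
1.02 * D = 2.1532
L = 6.6359 m

6.6359 m


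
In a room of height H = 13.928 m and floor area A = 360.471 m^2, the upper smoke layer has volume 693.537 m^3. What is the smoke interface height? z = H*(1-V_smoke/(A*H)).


V/(A*H) = 0.13814
1 - 0.13814 = 0.86186
z = 13.928 * 0.86186 = 12.004 m

12.004 m


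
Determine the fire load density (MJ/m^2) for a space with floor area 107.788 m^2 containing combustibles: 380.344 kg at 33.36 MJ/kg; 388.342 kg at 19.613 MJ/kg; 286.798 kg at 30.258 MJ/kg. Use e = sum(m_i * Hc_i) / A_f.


Total energy = 380.344*33.36 + 388.342*19.613 + 286.798*30.258
= 12688.28 + 7616.552 + 8677.934
= 28982.76 MJ
e = 28982.76 / 107.788 = 268.89 MJ/m^2

268.89 MJ/m^2


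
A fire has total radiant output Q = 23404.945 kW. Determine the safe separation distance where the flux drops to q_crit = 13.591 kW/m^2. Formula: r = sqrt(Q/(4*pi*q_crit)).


4*pi*q_crit = 170.79
Q/(4*pi*q_crit) = 137.04
r = sqrt(137.04) = 11.706 m

11.706 m


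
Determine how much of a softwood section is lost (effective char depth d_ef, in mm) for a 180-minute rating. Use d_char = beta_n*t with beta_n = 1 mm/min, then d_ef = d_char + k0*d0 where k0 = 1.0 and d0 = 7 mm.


d_char = 1 * 180 = 180 mm
d_ef = 180 + 1.0*7 = 187 mm

187 mm


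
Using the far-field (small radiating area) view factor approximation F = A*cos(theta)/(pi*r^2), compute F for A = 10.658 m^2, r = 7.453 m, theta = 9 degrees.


cos(9 deg) = 0.98769
pi*r^2 = 174.51
F = 10.658 * 0.98769 / 174.51 = 0.060323

0.060323


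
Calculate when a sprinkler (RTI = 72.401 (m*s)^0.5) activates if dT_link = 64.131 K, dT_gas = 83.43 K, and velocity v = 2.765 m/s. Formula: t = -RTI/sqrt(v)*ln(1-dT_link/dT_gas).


dT_link/dT_gas = 0.76868
ln(1 - 0.76868) = -1.4640
t = -72.401 / sqrt(2.765) * -1.4640 = 63.742 s

63.742 s


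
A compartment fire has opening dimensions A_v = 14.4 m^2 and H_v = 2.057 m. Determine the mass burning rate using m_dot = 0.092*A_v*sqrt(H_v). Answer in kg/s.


sqrt(H_v) = 1.4342
m_dot = 0.092 * 14.4 * 1.4342 = 1.9001 kg/s

1.9001 kg/s


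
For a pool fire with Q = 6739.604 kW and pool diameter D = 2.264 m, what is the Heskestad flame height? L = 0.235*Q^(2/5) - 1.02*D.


Q^(2/5) = 33.998
0.235 * Q^(2/5) = 7.9895
1.02 * D = 2.3093
L = 5.6803 m

5.6803 m


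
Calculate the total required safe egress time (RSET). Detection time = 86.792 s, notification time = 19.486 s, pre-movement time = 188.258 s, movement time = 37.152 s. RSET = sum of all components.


Total = 86.792 + 19.486 + 188.258 + 37.152 = 331.688 s

331.688 s


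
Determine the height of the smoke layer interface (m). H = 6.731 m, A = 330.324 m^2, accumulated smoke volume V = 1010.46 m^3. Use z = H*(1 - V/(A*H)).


V/(A*H) = 0.45446
1 - 0.45446 = 0.54554
z = 6.731 * 0.54554 = 3.6720 m

3.6720 m


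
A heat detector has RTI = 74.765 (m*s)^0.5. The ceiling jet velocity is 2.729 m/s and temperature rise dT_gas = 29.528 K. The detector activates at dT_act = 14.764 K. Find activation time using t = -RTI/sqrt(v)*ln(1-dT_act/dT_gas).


dT_act/dT_gas = 0.5
ln(1 - 0.5) = -0.69315
t = -74.765 / sqrt(2.729) * -0.69315 = 31.371 s

31.371 s


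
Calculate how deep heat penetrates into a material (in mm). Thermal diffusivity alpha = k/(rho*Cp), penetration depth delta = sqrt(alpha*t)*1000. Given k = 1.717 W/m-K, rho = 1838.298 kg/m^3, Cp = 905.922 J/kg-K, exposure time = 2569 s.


alpha = 1.717 / (1838.298 * 905.922) = 1.0310e-06 m^2/s
alpha * t = 0.0026487
delta = sqrt(0.0026487) * 1000 = 51.465 mm

51.465 mm


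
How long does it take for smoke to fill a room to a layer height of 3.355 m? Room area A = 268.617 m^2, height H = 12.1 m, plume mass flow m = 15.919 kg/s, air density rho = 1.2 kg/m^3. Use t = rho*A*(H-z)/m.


H - z = 8.745 m
t = 1.2 * 268.617 * 8.745 / 15.919 = 177.08 s

177.08 s


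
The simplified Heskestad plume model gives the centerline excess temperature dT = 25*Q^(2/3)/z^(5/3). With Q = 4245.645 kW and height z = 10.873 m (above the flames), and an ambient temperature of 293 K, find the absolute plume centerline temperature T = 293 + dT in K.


Q^(2/3) = 262.20
z^(5/3) = 53.364
dT = 25 * 262.20 / 53.364 = 122.83 K
T = 293 + 122.83 = 415.83 K

415.83 K


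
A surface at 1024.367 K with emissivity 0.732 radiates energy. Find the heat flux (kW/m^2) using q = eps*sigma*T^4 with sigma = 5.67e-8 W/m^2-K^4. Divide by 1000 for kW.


T^4 = 1.1011e+12
q = 0.732 * 5.67e-8 * 1.1011e+12 / 1000 = 45.700 kW/m^2

45.700 kW/m^2


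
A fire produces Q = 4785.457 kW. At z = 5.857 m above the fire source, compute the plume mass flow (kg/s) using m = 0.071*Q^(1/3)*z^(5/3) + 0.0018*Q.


Q^(1/3) = 16.852
z^(5/3) = 19.031
First term = 0.071 * 16.852 * 19.031 = 22.770
Second term = 0.0018 * 4785.457 = 8.6138
m = 31.384 kg/s

31.384 kg/s


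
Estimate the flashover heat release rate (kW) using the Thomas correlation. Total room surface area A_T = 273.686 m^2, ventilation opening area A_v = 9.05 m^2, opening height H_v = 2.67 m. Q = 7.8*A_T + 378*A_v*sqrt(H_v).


7.8*A_T = 2134.8
sqrt(H_v) = 1.6340
378*A_v*sqrt(H_v) = 5589.8
Q = 2134.8 + 5589.8 = 7724.5 kW

7724.5 kW


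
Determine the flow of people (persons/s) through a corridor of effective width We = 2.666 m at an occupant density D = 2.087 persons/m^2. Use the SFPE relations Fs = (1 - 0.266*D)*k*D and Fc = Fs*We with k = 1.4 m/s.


1 - 0.266*D = 1 - 0.266*2.087 = 0.44486
Fs = 0.44486 * 1.4 * 2.087 = 1.2998 persons/(s*m)
Fc = 1.2998 * 2.666 = 3.4652 persons/s

3.4652 persons/s


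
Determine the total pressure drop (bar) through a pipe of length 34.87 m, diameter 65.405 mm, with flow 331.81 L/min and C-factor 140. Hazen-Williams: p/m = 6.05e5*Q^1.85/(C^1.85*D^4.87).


Q^1.85 = 46094
C^1.85 = 9339.8
D^4.87 = 6.9506e+08
p/m = 0.0042957 bar/m
p_total = 0.0042957 * 34.87 = 0.14979 bar

0.14979 bar


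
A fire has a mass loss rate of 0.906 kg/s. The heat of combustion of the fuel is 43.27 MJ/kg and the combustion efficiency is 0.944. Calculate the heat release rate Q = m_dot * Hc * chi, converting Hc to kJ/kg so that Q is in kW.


Hc = 43.27 MJ/kg = 43.27 * 1000 kJ/kg = 43270 kJ/kg
Q = 0.906 kg/s * 43270 kJ/kg * 0.944 = 37007 kW

37007 kW


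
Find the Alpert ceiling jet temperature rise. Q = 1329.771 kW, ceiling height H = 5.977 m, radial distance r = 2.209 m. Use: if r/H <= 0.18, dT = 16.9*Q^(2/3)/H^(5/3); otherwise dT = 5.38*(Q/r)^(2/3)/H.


r/H = 2.209 / 5.977 = 0.36958
r/H > 0.18, so dT = 5.38*(Q/r)^(2/3)/H
Q/r = 601.98
(Q/r)^(2/3) = 71.294
dT = 5.38 * 71.294 / 5.977 = 64.173 K

64.173 K


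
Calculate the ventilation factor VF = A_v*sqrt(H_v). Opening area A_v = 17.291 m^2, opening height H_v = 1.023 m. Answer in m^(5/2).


sqrt(H_v) = 1.0114
VF = 17.291 * 1.0114 = 17.489 m^(5/2)

17.489 m^(5/2)


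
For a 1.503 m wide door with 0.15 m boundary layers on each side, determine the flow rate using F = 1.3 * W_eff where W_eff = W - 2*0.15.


W_eff = 1.503 - 0.30 = 1.203 m
F = 1.3 * 1.203 = 1.5639 persons/s

1.5639 persons/s


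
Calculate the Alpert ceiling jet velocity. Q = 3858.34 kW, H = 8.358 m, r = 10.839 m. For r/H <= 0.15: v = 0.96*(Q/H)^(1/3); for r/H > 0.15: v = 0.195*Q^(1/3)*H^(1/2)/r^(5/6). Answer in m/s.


r/H = 10.839 / 8.358 = 1.2968
r/H > 0.15, so v = 0.195*Q^(1/3)*H^(1/2)/r^(5/6)
Q^(1/3) = 15.684
H^(1/2) = 2.8910
r^(5/6) = 7.2860
v = 0.195 * 15.684 * 2.8910 / 7.2860 = 1.2136 m/s

1.2136 m/s


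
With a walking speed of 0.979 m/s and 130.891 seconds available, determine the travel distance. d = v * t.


d = 0.979 * 130.891 = 128.14 m

128.14 m


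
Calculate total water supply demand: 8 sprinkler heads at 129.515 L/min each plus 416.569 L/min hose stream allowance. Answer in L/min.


Sprinkler demand = 8 * 129.515 = 1036.12 L/min
Total = 1036.12 + 416.569 = 1452.689 L/min

1452.689 L/min


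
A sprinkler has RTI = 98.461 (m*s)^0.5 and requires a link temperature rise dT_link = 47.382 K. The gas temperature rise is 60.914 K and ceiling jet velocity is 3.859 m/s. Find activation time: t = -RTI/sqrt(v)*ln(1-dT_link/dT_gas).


dT_link/dT_gas = 0.77785
ln(1 - 0.77785) = -1.5044
t = -98.461 / sqrt(3.859) * -1.5044 = 75.404 s

75.404 s


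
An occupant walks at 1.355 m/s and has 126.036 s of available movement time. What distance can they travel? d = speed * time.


d = 1.355 * 126.036 = 170.78 m

170.78 m


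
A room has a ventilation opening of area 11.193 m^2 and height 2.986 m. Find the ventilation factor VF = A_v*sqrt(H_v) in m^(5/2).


sqrt(H_v) = 1.7280
VF = 11.193 * 1.7280 = 19.342 m^(5/2)

19.342 m^(5/2)


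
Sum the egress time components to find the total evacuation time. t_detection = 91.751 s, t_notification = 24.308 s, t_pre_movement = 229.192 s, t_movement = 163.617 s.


Total = 91.751 + 24.308 + 229.192 + 163.617 = 508.868 s

508.868 s


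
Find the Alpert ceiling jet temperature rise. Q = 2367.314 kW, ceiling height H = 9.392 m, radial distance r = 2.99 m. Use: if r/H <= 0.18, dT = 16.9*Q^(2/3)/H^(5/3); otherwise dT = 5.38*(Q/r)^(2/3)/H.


r/H = 2.99 / 9.392 = 0.31836
r/H > 0.18, so dT = 5.38*(Q/r)^(2/3)/H
Q/r = 791.74
(Q/r)^(2/3) = 85.583
dT = 5.38 * 85.583 / 9.392 = 49.025 K

49.025 K


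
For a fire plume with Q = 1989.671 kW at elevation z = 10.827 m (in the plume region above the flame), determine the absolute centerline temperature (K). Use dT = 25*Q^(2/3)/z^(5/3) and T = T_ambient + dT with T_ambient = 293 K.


Q^(2/3) = 158.19
z^(5/3) = 52.988
dT = 25 * 158.19 / 52.988 = 74.636 K
T = 293 + 74.636 = 367.64 K

367.64 K


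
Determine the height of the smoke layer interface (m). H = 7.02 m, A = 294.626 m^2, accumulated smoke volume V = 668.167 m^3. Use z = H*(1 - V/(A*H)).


V/(A*H) = 0.32306
1 - 0.32306 = 0.67694
z = 7.02 * 0.67694 = 4.7522 m

4.7522 m


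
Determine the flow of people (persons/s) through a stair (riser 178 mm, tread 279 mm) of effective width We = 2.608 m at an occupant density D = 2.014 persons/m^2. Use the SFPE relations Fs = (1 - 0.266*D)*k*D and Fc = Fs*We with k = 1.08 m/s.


1 - 0.266*D = 1 - 0.266*2.014 = 0.46428
Fs = 0.46428 * 1.08 * 2.014 = 1.0099 persons/(s*m)
Fc = 1.0099 * 2.608 = 2.6337 persons/s

2.6337 persons/s


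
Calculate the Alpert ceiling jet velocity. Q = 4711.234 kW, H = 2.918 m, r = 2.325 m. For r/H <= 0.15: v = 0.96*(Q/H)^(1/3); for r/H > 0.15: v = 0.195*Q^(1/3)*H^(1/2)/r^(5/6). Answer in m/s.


r/H = 2.325 / 2.918 = 0.79678
r/H > 0.15, so v = 0.195*Q^(1/3)*H^(1/2)/r^(5/6)
Q^(1/3) = 16.764
H^(1/2) = 1.7082
r^(5/6) = 2.0200
v = 0.195 * 16.764 * 1.7082 / 2.0200 = 2.7644 m/s

2.7644 m/s


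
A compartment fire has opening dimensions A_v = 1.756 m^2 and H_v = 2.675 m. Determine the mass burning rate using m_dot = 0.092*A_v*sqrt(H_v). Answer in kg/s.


sqrt(H_v) = 1.6355
m_dot = 0.092 * 1.756 * 1.6355 = 0.26423 kg/s

0.26423 kg/s


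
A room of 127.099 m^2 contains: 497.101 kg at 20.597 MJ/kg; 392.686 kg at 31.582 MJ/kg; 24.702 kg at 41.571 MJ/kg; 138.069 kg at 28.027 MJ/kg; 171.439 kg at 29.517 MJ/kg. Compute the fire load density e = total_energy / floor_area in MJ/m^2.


Total energy = 497.101*20.597 + 392.686*31.582 + 24.702*41.571 + 138.069*28.027 + 171.439*29.517
= 10238.79 + 12401.81 + 1026.887 + 3869.660 + 5060.365
= 32597.51 MJ
e = 32597.51 / 127.099 = 256.47 MJ/m^2

256.47 MJ/m^2


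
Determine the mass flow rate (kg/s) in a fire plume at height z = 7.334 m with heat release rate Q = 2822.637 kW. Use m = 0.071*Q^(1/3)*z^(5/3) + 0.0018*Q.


Q^(1/3) = 14.132
z^(5/3) = 27.684
First term = 0.071 * 14.132 * 27.684 = 27.779
Second term = 0.0018 * 2822.637 = 5.0807
m = 32.859 kg/s

32.859 kg/s


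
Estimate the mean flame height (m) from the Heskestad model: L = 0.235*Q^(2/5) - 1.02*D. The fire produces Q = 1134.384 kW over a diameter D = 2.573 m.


Q^(2/5) = 16.669
0.235 * Q^(2/5) = 3.9172
1.02 * D = 2.6245
L = 1.2927 m

1.2927 m


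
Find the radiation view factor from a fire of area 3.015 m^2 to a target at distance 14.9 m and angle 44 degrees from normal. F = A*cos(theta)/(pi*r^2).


cos(44 deg) = 0.71934
pi*r^2 = 697.46
F = 3.015 * 0.71934 / 697.46 = 0.0031096

0.0031096


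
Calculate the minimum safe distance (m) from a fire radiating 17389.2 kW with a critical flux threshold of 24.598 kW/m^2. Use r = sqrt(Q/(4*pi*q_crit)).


4*pi*q_crit = 309.11
Q/(4*pi*q_crit) = 56.256
r = sqrt(56.256) = 7.5004 m

7.5004 m


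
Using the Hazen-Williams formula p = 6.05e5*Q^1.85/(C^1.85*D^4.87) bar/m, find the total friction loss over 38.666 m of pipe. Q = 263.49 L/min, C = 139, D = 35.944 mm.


Q^1.85 = 30089
C^1.85 = 9216.7
D^4.87 = 3.7662e+07
p/m = 0.052443 bar/m
p_total = 0.052443 * 38.666 = 2.0278 bar

2.0278 bar


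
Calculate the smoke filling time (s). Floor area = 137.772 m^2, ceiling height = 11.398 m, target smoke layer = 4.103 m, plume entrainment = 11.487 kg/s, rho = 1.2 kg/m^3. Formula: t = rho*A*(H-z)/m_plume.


H - z = 7.295 m
t = 1.2 * 137.772 * 7.295 / 11.487 = 104.99 s

104.99 s


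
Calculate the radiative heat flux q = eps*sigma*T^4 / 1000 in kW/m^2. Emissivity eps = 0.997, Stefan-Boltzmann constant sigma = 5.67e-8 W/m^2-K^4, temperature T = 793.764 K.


T^4 = 3.9698e+11
q = 0.997 * 5.67e-8 * 3.9698e+11 / 1000 = 22.441 kW/m^2

22.441 kW/m^2


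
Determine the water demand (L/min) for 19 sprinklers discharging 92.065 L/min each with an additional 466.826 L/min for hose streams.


Sprinkler demand = 19 * 92.065 = 1749.235 L/min
Total = 1749.235 + 466.826 = 2216.061 L/min

2216.061 L/min


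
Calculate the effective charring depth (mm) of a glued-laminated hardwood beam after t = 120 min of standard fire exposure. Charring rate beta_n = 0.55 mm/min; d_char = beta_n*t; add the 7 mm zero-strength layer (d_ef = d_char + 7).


d_char = 0.55 * 120 = 66 mm
d_ef = 66 + 1.0*7 = 73 mm

73 mm


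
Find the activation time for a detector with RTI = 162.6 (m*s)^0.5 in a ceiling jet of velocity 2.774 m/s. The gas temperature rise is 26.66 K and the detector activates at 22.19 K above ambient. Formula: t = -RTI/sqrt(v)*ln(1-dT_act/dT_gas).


dT_act/dT_gas = 0.83233
ln(1 - 0.83233) = -1.7858
t = -162.6 / sqrt(2.774) * -1.7858 = 174.34 s

174.34 s


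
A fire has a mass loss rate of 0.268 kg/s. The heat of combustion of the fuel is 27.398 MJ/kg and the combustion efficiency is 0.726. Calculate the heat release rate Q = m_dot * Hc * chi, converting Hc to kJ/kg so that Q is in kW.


Hc = 27.398 MJ/kg = 27.398 * 1000 kJ/kg = 27398 kJ/kg
Q = 0.268 kg/s * 27398 kJ/kg * 0.726 = 5330.8 kW

5330.8 kW


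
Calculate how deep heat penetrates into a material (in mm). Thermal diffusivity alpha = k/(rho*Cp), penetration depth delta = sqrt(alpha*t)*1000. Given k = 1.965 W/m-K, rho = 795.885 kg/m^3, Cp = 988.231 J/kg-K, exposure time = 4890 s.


alpha = 1.965 / (795.885 * 988.231) = 2.4984e-06 m^2/s
alpha * t = 0.012217
delta = sqrt(0.012217) * 1000 = 110.53 mm

110.53 mm


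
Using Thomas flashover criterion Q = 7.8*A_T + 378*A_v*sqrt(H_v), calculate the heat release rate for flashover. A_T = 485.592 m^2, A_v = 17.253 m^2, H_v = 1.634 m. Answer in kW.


7.8*A_T = 3787.6
sqrt(H_v) = 1.2783
378*A_v*sqrt(H_v) = 8336.5
Q = 3787.6 + 8336.5 = 12124 kW

12124 kW


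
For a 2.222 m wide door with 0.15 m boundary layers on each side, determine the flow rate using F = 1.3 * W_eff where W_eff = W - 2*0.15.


W_eff = 2.222 - 0.30 = 1.922 m
F = 1.3 * 1.922 = 2.4986 persons/s

2.4986 persons/s


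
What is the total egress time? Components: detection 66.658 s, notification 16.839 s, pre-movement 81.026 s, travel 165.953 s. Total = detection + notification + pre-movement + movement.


Total = 66.658 + 16.839 + 81.026 + 165.953 = 330.476 s

330.476 s


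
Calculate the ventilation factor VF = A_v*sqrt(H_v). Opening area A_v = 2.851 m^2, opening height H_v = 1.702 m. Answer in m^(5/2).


sqrt(H_v) = 1.3046
VF = 2.851 * 1.3046 = 3.7194 m^(5/2)

3.7194 m^(5/2)


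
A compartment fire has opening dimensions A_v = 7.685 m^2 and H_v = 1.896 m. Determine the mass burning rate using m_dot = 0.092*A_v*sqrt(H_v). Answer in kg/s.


sqrt(H_v) = 1.3770
m_dot = 0.092 * 7.685 * 1.3770 = 0.97353 kg/s

0.97353 kg/s


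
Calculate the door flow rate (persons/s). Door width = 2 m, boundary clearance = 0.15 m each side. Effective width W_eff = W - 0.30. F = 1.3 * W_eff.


W_eff = 2 - 0.30 = 1.7 m
F = 1.3 * 1.7 = 2.21 persons/s

2.21 persons/s


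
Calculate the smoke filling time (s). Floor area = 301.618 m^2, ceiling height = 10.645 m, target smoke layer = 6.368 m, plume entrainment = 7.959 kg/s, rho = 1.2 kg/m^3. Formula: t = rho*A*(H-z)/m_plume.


H - z = 4.277 m
t = 1.2 * 301.618 * 4.277 / 7.959 = 194.50 s

194.50 s


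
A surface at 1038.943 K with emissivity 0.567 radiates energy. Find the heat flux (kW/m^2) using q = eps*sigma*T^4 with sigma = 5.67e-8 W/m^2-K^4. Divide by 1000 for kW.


T^4 = 1.1651e+12
q = 0.567 * 5.67e-8 * 1.1651e+12 / 1000 = 37.457 kW/m^2

37.457 kW/m^2


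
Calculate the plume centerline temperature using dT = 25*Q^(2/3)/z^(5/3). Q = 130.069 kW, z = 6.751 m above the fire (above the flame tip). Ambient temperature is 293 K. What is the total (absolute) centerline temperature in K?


Q^(2/3) = 25.671
z^(5/3) = 24.115
dT = 25 * 25.671 / 24.115 = 26.614 K
T = 293 + 26.614 = 319.61 K

319.61 K


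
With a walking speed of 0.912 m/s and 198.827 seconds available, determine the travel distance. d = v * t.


d = 0.912 * 198.827 = 181.33 m

181.33 m


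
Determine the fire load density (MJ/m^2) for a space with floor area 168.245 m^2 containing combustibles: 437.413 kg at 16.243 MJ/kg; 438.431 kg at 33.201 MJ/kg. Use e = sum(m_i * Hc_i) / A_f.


Total energy = 437.413*16.243 + 438.431*33.201
= 7104.899 + 14556.35
= 21661.25 MJ
e = 21661.25 / 168.245 = 128.75 MJ/m^2

128.75 MJ/m^2


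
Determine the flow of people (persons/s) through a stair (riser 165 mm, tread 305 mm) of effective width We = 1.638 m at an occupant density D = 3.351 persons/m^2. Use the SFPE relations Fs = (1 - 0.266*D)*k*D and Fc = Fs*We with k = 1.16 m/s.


1 - 0.266*D = 1 - 0.266*3.351 = 0.10863
Fs = 0.10863 * 1.16 * 3.351 = 0.42228 persons/(s*m)
Fc = 0.42228 * 1.638 = 0.69169 persons/s

0.69169 persons/s


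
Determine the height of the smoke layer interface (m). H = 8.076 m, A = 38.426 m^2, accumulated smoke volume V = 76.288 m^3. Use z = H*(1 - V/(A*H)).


V/(A*H) = 0.24583
1 - 0.24583 = 0.75417
z = 8.076 * 0.75417 = 6.0907 m

6.0907 m


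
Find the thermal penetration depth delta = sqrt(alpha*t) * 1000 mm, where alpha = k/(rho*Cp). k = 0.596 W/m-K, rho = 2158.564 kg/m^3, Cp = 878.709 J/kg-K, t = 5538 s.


alpha = 0.596 / (2158.564 * 878.709) = 3.1422e-07 m^2/s
alpha * t = 0.0017402
delta = sqrt(0.0017402) * 1000 = 41.715 mm

41.715 mm


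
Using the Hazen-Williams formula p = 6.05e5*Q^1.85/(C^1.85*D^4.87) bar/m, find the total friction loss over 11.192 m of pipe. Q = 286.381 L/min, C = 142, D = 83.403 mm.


Q^1.85 = 35103
C^1.85 = 9588.1
D^4.87 = 2.2707e+09
p/m = 0.00097547 bar/m
p_total = 0.00097547 * 11.192 = 0.010917 bar

0.010917 bar


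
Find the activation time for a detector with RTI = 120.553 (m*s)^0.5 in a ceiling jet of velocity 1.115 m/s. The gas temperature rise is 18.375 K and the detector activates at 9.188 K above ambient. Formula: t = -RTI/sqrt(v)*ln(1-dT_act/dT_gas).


dT_act/dT_gas = 0.50003
ln(1 - 0.50003) = -0.69320
t = -120.553 / sqrt(1.115) * -0.69320 = 79.141 s

79.141 s


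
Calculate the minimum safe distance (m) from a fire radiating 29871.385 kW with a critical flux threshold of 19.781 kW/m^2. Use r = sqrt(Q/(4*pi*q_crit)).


4*pi*q_crit = 248.58
Q/(4*pi*q_crit) = 120.17
r = sqrt(120.17) = 10.962 m

10.962 m


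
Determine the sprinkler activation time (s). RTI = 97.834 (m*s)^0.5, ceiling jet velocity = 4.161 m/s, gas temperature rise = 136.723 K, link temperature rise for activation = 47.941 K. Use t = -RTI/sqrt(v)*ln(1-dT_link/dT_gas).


dT_link/dT_gas = 0.35064
ln(1 - 0.35064) = -0.43177
t = -97.834 / sqrt(4.161) * -0.43177 = 20.708 s

20.708 s


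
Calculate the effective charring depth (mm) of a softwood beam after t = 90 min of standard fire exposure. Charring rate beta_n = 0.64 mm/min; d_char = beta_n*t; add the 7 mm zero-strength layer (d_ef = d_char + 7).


d_char = 0.64 * 90 = 57.6 mm
d_ef = 57.6 + 1.0*7 = 64.6 mm

64.6 mm


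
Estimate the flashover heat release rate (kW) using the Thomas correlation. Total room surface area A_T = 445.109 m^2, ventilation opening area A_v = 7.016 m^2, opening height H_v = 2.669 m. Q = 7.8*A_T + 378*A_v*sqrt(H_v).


7.8*A_T = 3471.9
sqrt(H_v) = 1.6337
378*A_v*sqrt(H_v) = 4332.7
Q = 3471.9 + 4332.7 = 7804.5 kW

7804.5 kW


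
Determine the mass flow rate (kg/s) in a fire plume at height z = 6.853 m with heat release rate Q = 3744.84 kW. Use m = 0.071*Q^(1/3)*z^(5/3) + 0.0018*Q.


Q^(1/3) = 15.529
z^(5/3) = 24.725
First term = 0.071 * 15.529 * 24.725 = 27.261
Second term = 0.0018 * 3744.84 = 6.7407
m = 34.001 kg/s

34.001 kg/s


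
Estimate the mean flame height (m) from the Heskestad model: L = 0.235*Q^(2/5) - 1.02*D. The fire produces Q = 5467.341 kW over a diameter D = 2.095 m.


Q^(2/5) = 31.269
0.235 * Q^(2/5) = 7.3482
1.02 * D = 2.1369
L = 5.2113 m

5.2113 m


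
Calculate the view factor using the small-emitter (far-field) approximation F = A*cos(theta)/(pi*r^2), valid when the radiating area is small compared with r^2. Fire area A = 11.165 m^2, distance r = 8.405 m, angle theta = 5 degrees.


cos(5 deg) = 0.99619
pi*r^2 = 221.93
F = 11.165 * 0.99619 / 221.93 = 0.050116

0.050116


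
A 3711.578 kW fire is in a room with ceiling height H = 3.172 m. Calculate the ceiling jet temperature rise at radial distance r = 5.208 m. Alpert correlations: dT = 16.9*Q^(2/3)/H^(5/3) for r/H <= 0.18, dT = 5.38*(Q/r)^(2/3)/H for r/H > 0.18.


r/H = 5.208 / 3.172 = 1.6419
r/H > 0.18, so dT = 5.38*(Q/r)^(2/3)/H
Q/r = 712.67
(Q/r)^(2/3) = 79.786
dT = 5.38 * 79.786 / 3.172 = 135.32 K

135.32 K


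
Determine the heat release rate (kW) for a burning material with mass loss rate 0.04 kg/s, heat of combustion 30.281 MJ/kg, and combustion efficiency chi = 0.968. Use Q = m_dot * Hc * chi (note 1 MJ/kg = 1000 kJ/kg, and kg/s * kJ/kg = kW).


Hc = 30.281 MJ/kg = 30.281 * 1000 kJ/kg = 30281 kJ/kg
Q = 0.04 kg/s * 30281 kJ/kg * 0.968 = 1172.5 kW

1172.5 kW


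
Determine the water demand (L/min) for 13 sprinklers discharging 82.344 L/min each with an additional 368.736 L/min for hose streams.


Sprinkler demand = 13 * 82.344 = 1070.472 L/min
Total = 1070.472 + 368.736 = 1439.208 L/min

1439.208 L/min


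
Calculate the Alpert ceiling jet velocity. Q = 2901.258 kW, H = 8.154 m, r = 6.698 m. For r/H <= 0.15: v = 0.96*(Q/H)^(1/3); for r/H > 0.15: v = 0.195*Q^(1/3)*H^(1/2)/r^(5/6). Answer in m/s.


r/H = 6.698 / 8.154 = 0.82144
r/H > 0.15, so v = 0.195*Q^(1/3)*H^(1/2)/r^(5/6)
Q^(1/3) = 14.262
H^(1/2) = 2.8555
r^(5/6) = 4.8785
v = 0.195 * 14.262 * 2.8555 / 4.8785 = 1.6279 m/s

1.6279 m/s


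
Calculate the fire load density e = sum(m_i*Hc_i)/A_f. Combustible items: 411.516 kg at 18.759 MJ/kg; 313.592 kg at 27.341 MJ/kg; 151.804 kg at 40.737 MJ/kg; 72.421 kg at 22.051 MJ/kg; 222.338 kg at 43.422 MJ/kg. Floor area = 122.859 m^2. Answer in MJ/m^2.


Total energy = 411.516*18.759 + 313.592*27.341 + 151.804*40.737 + 72.421*22.051 + 222.338*43.422
= 7719.629 + 8573.919 + 6184.040 + 1596.955 + 9654.361
= 33728.90 MJ
e = 33728.90 / 122.859 = 274.53 MJ/m^2

274.53 MJ/m^2


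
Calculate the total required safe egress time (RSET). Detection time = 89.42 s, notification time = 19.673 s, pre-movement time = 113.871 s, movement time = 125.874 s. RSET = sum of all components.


Total = 89.42 + 19.673 + 113.871 + 125.874 = 348.838 s

348.838 s


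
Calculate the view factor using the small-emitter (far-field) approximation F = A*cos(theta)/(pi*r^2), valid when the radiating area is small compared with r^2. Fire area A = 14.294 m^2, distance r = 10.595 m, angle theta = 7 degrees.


cos(7 deg) = 0.99255
pi*r^2 = 352.66
F = 14.294 * 0.99255 / 352.66 = 0.040230

0.040230


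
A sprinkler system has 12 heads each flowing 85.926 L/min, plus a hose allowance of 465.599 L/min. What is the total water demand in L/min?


Sprinkler demand = 12 * 85.926 = 1031.112 L/min
Total = 1031.112 + 465.599 = 1496.711 L/min

1496.711 L/min


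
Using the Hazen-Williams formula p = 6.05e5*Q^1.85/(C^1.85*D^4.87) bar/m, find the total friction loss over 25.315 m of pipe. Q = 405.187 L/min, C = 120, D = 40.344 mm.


Q^1.85 = 66706
C^1.85 = 7022.4
D^4.87 = 6.6091e+07
p/m = 0.086954 bar/m
p_total = 0.086954 * 25.315 = 2.2012 bar

2.2012 bar


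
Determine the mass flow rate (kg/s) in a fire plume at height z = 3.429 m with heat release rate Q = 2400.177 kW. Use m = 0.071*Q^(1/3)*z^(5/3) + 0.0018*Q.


Q^(1/3) = 13.389
z^(5/3) = 7.7973
First term = 0.071 * 13.389 * 7.7973 = 7.4123
Second term = 0.0018 * 2400.177 = 4.3203
m = 11.733 kg/s

11.733 kg/s


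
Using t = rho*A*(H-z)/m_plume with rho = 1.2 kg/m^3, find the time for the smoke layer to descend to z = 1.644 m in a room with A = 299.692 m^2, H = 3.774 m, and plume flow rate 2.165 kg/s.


H - z = 2.13 m
t = 1.2 * 299.692 * 2.13 / 2.165 = 353.82 s

353.82 s
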